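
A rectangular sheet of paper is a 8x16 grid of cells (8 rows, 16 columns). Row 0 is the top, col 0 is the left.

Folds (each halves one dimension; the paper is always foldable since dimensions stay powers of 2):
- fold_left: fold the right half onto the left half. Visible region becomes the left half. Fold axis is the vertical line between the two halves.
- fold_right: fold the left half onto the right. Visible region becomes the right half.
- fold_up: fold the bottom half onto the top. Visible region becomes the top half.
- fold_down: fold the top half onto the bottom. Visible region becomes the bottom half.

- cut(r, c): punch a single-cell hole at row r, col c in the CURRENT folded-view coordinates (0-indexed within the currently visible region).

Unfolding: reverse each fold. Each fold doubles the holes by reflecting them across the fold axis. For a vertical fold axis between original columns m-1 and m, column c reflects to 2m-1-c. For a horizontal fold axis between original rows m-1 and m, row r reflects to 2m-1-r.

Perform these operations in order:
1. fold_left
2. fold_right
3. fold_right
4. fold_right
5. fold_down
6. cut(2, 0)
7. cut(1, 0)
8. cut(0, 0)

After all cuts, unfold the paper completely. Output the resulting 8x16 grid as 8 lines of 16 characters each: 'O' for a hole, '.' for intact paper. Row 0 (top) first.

Answer: ................
OOOOOOOOOOOOOOOO
OOOOOOOOOOOOOOOO
OOOOOOOOOOOOOOOO
OOOOOOOOOOOOOOOO
OOOOOOOOOOOOOOOO
OOOOOOOOOOOOOOOO
................

Derivation:
Op 1 fold_left: fold axis v@8; visible region now rows[0,8) x cols[0,8) = 8x8
Op 2 fold_right: fold axis v@4; visible region now rows[0,8) x cols[4,8) = 8x4
Op 3 fold_right: fold axis v@6; visible region now rows[0,8) x cols[6,8) = 8x2
Op 4 fold_right: fold axis v@7; visible region now rows[0,8) x cols[7,8) = 8x1
Op 5 fold_down: fold axis h@4; visible region now rows[4,8) x cols[7,8) = 4x1
Op 6 cut(2, 0): punch at orig (6,7); cuts so far [(6, 7)]; region rows[4,8) x cols[7,8) = 4x1
Op 7 cut(1, 0): punch at orig (5,7); cuts so far [(5, 7), (6, 7)]; region rows[4,8) x cols[7,8) = 4x1
Op 8 cut(0, 0): punch at orig (4,7); cuts so far [(4, 7), (5, 7), (6, 7)]; region rows[4,8) x cols[7,8) = 4x1
Unfold 1 (reflect across h@4): 6 holes -> [(1, 7), (2, 7), (3, 7), (4, 7), (5, 7), (6, 7)]
Unfold 2 (reflect across v@7): 12 holes -> [(1, 6), (1, 7), (2, 6), (2, 7), (3, 6), (3, 7), (4, 6), (4, 7), (5, 6), (5, 7), (6, 6), (6, 7)]
Unfold 3 (reflect across v@6): 24 holes -> [(1, 4), (1, 5), (1, 6), (1, 7), (2, 4), (2, 5), (2, 6), (2, 7), (3, 4), (3, 5), (3, 6), (3, 7), (4, 4), (4, 5), (4, 6), (4, 7), (5, 4), (5, 5), (5, 6), (5, 7), (6, 4), (6, 5), (6, 6), (6, 7)]
Unfold 4 (reflect across v@4): 48 holes -> [(1, 0), (1, 1), (1, 2), (1, 3), (1, 4), (1, 5), (1, 6), (1, 7), (2, 0), (2, 1), (2, 2), (2, 3), (2, 4), (2, 5), (2, 6), (2, 7), (3, 0), (3, 1), (3, 2), (3, 3), (3, 4), (3, 5), (3, 6), (3, 7), (4, 0), (4, 1), (4, 2), (4, 3), (4, 4), (4, 5), (4, 6), (4, 7), (5, 0), (5, 1), (5, 2), (5, 3), (5, 4), (5, 5), (5, 6), (5, 7), (6, 0), (6, 1), (6, 2), (6, 3), (6, 4), (6, 5), (6, 6), (6, 7)]
Unfold 5 (reflect across v@8): 96 holes -> [(1, 0), (1, 1), (1, 2), (1, 3), (1, 4), (1, 5), (1, 6), (1, 7), (1, 8), (1, 9), (1, 10), (1, 11), (1, 12), (1, 13), (1, 14), (1, 15), (2, 0), (2, 1), (2, 2), (2, 3), (2, 4), (2, 5), (2, 6), (2, 7), (2, 8), (2, 9), (2, 10), (2, 11), (2, 12), (2, 13), (2, 14), (2, 15), (3, 0), (3, 1), (3, 2), (3, 3), (3, 4), (3, 5), (3, 6), (3, 7), (3, 8), (3, 9), (3, 10), (3, 11), (3, 12), (3, 13), (3, 14), (3, 15), (4, 0), (4, 1), (4, 2), (4, 3), (4, 4), (4, 5), (4, 6), (4, 7), (4, 8), (4, 9), (4, 10), (4, 11), (4, 12), (4, 13), (4, 14), (4, 15), (5, 0), (5, 1), (5, 2), (5, 3), (5, 4), (5, 5), (5, 6), (5, 7), (5, 8), (5, 9), (5, 10), (5, 11), (5, 12), (5, 13), (5, 14), (5, 15), (6, 0), (6, 1), (6, 2), (6, 3), (6, 4), (6, 5), (6, 6), (6, 7), (6, 8), (6, 9), (6, 10), (6, 11), (6, 12), (6, 13), (6, 14), (6, 15)]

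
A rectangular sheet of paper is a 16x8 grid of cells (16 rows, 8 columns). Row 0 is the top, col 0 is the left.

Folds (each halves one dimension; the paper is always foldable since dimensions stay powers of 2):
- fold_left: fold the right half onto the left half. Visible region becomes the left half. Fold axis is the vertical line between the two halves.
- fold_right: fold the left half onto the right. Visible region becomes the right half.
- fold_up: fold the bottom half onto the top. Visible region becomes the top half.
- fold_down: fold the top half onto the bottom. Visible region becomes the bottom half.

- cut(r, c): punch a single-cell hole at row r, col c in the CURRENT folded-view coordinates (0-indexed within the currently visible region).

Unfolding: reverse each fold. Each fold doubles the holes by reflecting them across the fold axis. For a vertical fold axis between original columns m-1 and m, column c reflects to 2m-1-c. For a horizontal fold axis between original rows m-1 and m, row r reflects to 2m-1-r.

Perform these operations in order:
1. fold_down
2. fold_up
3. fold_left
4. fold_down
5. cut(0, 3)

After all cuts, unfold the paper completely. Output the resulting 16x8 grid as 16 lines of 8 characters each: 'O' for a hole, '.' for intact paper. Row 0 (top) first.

Answer: ........
...OO...
...OO...
........
........
...OO...
...OO...
........
........
...OO...
...OO...
........
........
...OO...
...OO...
........

Derivation:
Op 1 fold_down: fold axis h@8; visible region now rows[8,16) x cols[0,8) = 8x8
Op 2 fold_up: fold axis h@12; visible region now rows[8,12) x cols[0,8) = 4x8
Op 3 fold_left: fold axis v@4; visible region now rows[8,12) x cols[0,4) = 4x4
Op 4 fold_down: fold axis h@10; visible region now rows[10,12) x cols[0,4) = 2x4
Op 5 cut(0, 3): punch at orig (10,3); cuts so far [(10, 3)]; region rows[10,12) x cols[0,4) = 2x4
Unfold 1 (reflect across h@10): 2 holes -> [(9, 3), (10, 3)]
Unfold 2 (reflect across v@4): 4 holes -> [(9, 3), (9, 4), (10, 3), (10, 4)]
Unfold 3 (reflect across h@12): 8 holes -> [(9, 3), (9, 4), (10, 3), (10, 4), (13, 3), (13, 4), (14, 3), (14, 4)]
Unfold 4 (reflect across h@8): 16 holes -> [(1, 3), (1, 4), (2, 3), (2, 4), (5, 3), (5, 4), (6, 3), (6, 4), (9, 3), (9, 4), (10, 3), (10, 4), (13, 3), (13, 4), (14, 3), (14, 4)]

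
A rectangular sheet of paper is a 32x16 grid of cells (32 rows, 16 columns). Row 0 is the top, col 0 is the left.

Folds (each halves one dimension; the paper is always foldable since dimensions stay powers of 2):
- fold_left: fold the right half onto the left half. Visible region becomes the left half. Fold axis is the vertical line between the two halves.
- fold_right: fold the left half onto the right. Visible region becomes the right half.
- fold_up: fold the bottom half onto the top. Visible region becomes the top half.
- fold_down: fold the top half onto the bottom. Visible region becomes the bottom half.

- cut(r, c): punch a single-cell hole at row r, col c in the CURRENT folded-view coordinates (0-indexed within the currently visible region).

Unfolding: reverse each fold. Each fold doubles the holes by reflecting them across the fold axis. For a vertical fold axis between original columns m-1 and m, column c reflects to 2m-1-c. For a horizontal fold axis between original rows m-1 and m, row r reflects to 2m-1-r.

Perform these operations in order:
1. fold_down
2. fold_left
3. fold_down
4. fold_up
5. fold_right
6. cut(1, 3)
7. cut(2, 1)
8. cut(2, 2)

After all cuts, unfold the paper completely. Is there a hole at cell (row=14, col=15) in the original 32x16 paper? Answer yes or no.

Op 1 fold_down: fold axis h@16; visible region now rows[16,32) x cols[0,16) = 16x16
Op 2 fold_left: fold axis v@8; visible region now rows[16,32) x cols[0,8) = 16x8
Op 3 fold_down: fold axis h@24; visible region now rows[24,32) x cols[0,8) = 8x8
Op 4 fold_up: fold axis h@28; visible region now rows[24,28) x cols[0,8) = 4x8
Op 5 fold_right: fold axis v@4; visible region now rows[24,28) x cols[4,8) = 4x4
Op 6 cut(1, 3): punch at orig (25,7); cuts so far [(25, 7)]; region rows[24,28) x cols[4,8) = 4x4
Op 7 cut(2, 1): punch at orig (26,5); cuts so far [(25, 7), (26, 5)]; region rows[24,28) x cols[4,8) = 4x4
Op 8 cut(2, 2): punch at orig (26,6); cuts so far [(25, 7), (26, 5), (26, 6)]; region rows[24,28) x cols[4,8) = 4x4
Unfold 1 (reflect across v@4): 6 holes -> [(25, 0), (25, 7), (26, 1), (26, 2), (26, 5), (26, 6)]
Unfold 2 (reflect across h@28): 12 holes -> [(25, 0), (25, 7), (26, 1), (26, 2), (26, 5), (26, 6), (29, 1), (29, 2), (29, 5), (29, 6), (30, 0), (30, 7)]
Unfold 3 (reflect across h@24): 24 holes -> [(17, 0), (17, 7), (18, 1), (18, 2), (18, 5), (18, 6), (21, 1), (21, 2), (21, 5), (21, 6), (22, 0), (22, 7), (25, 0), (25, 7), (26, 1), (26, 2), (26, 5), (26, 6), (29, 1), (29, 2), (29, 5), (29, 6), (30, 0), (30, 7)]
Unfold 4 (reflect across v@8): 48 holes -> [(17, 0), (17, 7), (17, 8), (17, 15), (18, 1), (18, 2), (18, 5), (18, 6), (18, 9), (18, 10), (18, 13), (18, 14), (21, 1), (21, 2), (21, 5), (21, 6), (21, 9), (21, 10), (21, 13), (21, 14), (22, 0), (22, 7), (22, 8), (22, 15), (25, 0), (25, 7), (25, 8), (25, 15), (26, 1), (26, 2), (26, 5), (26, 6), (26, 9), (26, 10), (26, 13), (26, 14), (29, 1), (29, 2), (29, 5), (29, 6), (29, 9), (29, 10), (29, 13), (29, 14), (30, 0), (30, 7), (30, 8), (30, 15)]
Unfold 5 (reflect across h@16): 96 holes -> [(1, 0), (1, 7), (1, 8), (1, 15), (2, 1), (2, 2), (2, 5), (2, 6), (2, 9), (2, 10), (2, 13), (2, 14), (5, 1), (5, 2), (5, 5), (5, 6), (5, 9), (5, 10), (5, 13), (5, 14), (6, 0), (6, 7), (6, 8), (6, 15), (9, 0), (9, 7), (9, 8), (9, 15), (10, 1), (10, 2), (10, 5), (10, 6), (10, 9), (10, 10), (10, 13), (10, 14), (13, 1), (13, 2), (13, 5), (13, 6), (13, 9), (13, 10), (13, 13), (13, 14), (14, 0), (14, 7), (14, 8), (14, 15), (17, 0), (17, 7), (17, 8), (17, 15), (18, 1), (18, 2), (18, 5), (18, 6), (18, 9), (18, 10), (18, 13), (18, 14), (21, 1), (21, 2), (21, 5), (21, 6), (21, 9), (21, 10), (21, 13), (21, 14), (22, 0), (22, 7), (22, 8), (22, 15), (25, 0), (25, 7), (25, 8), (25, 15), (26, 1), (26, 2), (26, 5), (26, 6), (26, 9), (26, 10), (26, 13), (26, 14), (29, 1), (29, 2), (29, 5), (29, 6), (29, 9), (29, 10), (29, 13), (29, 14), (30, 0), (30, 7), (30, 8), (30, 15)]
Holes: [(1, 0), (1, 7), (1, 8), (1, 15), (2, 1), (2, 2), (2, 5), (2, 6), (2, 9), (2, 10), (2, 13), (2, 14), (5, 1), (5, 2), (5, 5), (5, 6), (5, 9), (5, 10), (5, 13), (5, 14), (6, 0), (6, 7), (6, 8), (6, 15), (9, 0), (9, 7), (9, 8), (9, 15), (10, 1), (10, 2), (10, 5), (10, 6), (10, 9), (10, 10), (10, 13), (10, 14), (13, 1), (13, 2), (13, 5), (13, 6), (13, 9), (13, 10), (13, 13), (13, 14), (14, 0), (14, 7), (14, 8), (14, 15), (17, 0), (17, 7), (17, 8), (17, 15), (18, 1), (18, 2), (18, 5), (18, 6), (18, 9), (18, 10), (18, 13), (18, 14), (21, 1), (21, 2), (21, 5), (21, 6), (21, 9), (21, 10), (21, 13), (21, 14), (22, 0), (22, 7), (22, 8), (22, 15), (25, 0), (25, 7), (25, 8), (25, 15), (26, 1), (26, 2), (26, 5), (26, 6), (26, 9), (26, 10), (26, 13), (26, 14), (29, 1), (29, 2), (29, 5), (29, 6), (29, 9), (29, 10), (29, 13), (29, 14), (30, 0), (30, 7), (30, 8), (30, 15)]

Answer: yes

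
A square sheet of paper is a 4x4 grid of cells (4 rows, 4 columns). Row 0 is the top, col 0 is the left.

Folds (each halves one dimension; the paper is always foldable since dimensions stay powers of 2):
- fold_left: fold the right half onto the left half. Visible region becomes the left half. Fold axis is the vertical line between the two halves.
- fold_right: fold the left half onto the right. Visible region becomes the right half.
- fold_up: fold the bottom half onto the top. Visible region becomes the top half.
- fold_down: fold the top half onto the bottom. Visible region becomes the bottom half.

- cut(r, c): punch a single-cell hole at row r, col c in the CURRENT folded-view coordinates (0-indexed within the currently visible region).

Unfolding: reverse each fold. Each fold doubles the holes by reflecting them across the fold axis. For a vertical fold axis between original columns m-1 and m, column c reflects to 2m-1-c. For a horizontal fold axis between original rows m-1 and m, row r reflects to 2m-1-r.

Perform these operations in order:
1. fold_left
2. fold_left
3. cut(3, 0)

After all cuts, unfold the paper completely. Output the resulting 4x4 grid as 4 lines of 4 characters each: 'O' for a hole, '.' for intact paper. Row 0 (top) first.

Answer: ....
....
....
OOOO

Derivation:
Op 1 fold_left: fold axis v@2; visible region now rows[0,4) x cols[0,2) = 4x2
Op 2 fold_left: fold axis v@1; visible region now rows[0,4) x cols[0,1) = 4x1
Op 3 cut(3, 0): punch at orig (3,0); cuts so far [(3, 0)]; region rows[0,4) x cols[0,1) = 4x1
Unfold 1 (reflect across v@1): 2 holes -> [(3, 0), (3, 1)]
Unfold 2 (reflect across v@2): 4 holes -> [(3, 0), (3, 1), (3, 2), (3, 3)]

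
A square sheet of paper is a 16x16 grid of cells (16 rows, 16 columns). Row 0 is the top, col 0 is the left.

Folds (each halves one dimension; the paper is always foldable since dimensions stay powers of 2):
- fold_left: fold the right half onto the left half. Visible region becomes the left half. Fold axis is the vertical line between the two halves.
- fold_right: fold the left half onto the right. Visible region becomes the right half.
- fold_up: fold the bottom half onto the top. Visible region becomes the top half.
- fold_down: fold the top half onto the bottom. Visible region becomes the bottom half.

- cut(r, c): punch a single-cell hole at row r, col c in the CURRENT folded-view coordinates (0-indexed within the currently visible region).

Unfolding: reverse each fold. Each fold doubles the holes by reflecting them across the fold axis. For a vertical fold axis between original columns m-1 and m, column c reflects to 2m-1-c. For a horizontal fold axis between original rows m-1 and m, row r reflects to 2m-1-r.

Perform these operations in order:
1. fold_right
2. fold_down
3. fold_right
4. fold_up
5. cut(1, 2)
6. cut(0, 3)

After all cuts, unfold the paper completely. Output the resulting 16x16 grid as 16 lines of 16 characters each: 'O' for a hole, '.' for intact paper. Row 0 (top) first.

Op 1 fold_right: fold axis v@8; visible region now rows[0,16) x cols[8,16) = 16x8
Op 2 fold_down: fold axis h@8; visible region now rows[8,16) x cols[8,16) = 8x8
Op 3 fold_right: fold axis v@12; visible region now rows[8,16) x cols[12,16) = 8x4
Op 4 fold_up: fold axis h@12; visible region now rows[8,12) x cols[12,16) = 4x4
Op 5 cut(1, 2): punch at orig (9,14); cuts so far [(9, 14)]; region rows[8,12) x cols[12,16) = 4x4
Op 6 cut(0, 3): punch at orig (8,15); cuts so far [(8, 15), (9, 14)]; region rows[8,12) x cols[12,16) = 4x4
Unfold 1 (reflect across h@12): 4 holes -> [(8, 15), (9, 14), (14, 14), (15, 15)]
Unfold 2 (reflect across v@12): 8 holes -> [(8, 8), (8, 15), (9, 9), (9, 14), (14, 9), (14, 14), (15, 8), (15, 15)]
Unfold 3 (reflect across h@8): 16 holes -> [(0, 8), (0, 15), (1, 9), (1, 14), (6, 9), (6, 14), (7, 8), (7, 15), (8, 8), (8, 15), (9, 9), (9, 14), (14, 9), (14, 14), (15, 8), (15, 15)]
Unfold 4 (reflect across v@8): 32 holes -> [(0, 0), (0, 7), (0, 8), (0, 15), (1, 1), (1, 6), (1, 9), (1, 14), (6, 1), (6, 6), (6, 9), (6, 14), (7, 0), (7, 7), (7, 8), (7, 15), (8, 0), (8, 7), (8, 8), (8, 15), (9, 1), (9, 6), (9, 9), (9, 14), (14, 1), (14, 6), (14, 9), (14, 14), (15, 0), (15, 7), (15, 8), (15, 15)]

Answer: O......OO......O
.O....O..O....O.
................
................
................
................
.O....O..O....O.
O......OO......O
O......OO......O
.O....O..O....O.
................
................
................
................
.O....O..O....O.
O......OO......O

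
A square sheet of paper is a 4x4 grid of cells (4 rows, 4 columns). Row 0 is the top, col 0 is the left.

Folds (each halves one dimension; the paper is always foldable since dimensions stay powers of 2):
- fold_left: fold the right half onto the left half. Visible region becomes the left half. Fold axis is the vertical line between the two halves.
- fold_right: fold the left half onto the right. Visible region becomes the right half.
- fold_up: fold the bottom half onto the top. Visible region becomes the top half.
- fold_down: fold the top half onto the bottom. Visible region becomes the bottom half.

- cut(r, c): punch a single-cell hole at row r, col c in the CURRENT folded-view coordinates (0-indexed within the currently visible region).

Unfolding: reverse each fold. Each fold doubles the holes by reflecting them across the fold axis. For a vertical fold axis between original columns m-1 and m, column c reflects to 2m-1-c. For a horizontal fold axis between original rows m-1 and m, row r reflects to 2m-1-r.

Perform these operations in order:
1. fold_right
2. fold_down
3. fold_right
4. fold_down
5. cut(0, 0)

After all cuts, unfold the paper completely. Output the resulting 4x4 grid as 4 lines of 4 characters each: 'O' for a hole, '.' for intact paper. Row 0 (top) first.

Answer: OOOO
OOOO
OOOO
OOOO

Derivation:
Op 1 fold_right: fold axis v@2; visible region now rows[0,4) x cols[2,4) = 4x2
Op 2 fold_down: fold axis h@2; visible region now rows[2,4) x cols[2,4) = 2x2
Op 3 fold_right: fold axis v@3; visible region now rows[2,4) x cols[3,4) = 2x1
Op 4 fold_down: fold axis h@3; visible region now rows[3,4) x cols[3,4) = 1x1
Op 5 cut(0, 0): punch at orig (3,3); cuts so far [(3, 3)]; region rows[3,4) x cols[3,4) = 1x1
Unfold 1 (reflect across h@3): 2 holes -> [(2, 3), (3, 3)]
Unfold 2 (reflect across v@3): 4 holes -> [(2, 2), (2, 3), (3, 2), (3, 3)]
Unfold 3 (reflect across h@2): 8 holes -> [(0, 2), (0, 3), (1, 2), (1, 3), (2, 2), (2, 3), (3, 2), (3, 3)]
Unfold 4 (reflect across v@2): 16 holes -> [(0, 0), (0, 1), (0, 2), (0, 3), (1, 0), (1, 1), (1, 2), (1, 3), (2, 0), (2, 1), (2, 2), (2, 3), (3, 0), (3, 1), (3, 2), (3, 3)]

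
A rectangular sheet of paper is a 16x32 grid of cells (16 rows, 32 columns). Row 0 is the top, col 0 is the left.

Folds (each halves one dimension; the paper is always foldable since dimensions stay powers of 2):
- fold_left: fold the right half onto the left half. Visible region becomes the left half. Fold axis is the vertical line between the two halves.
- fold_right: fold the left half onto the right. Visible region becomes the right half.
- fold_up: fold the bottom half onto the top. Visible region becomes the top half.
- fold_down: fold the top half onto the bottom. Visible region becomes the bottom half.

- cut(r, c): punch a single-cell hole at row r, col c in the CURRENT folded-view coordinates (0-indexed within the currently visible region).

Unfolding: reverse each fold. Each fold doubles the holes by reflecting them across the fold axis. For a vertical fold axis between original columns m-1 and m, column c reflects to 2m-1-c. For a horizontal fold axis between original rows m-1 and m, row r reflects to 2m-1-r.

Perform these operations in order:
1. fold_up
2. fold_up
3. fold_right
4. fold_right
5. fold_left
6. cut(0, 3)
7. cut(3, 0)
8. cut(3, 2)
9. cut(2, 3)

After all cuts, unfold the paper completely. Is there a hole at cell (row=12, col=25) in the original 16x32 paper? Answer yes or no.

Answer: no

Derivation:
Op 1 fold_up: fold axis h@8; visible region now rows[0,8) x cols[0,32) = 8x32
Op 2 fold_up: fold axis h@4; visible region now rows[0,4) x cols[0,32) = 4x32
Op 3 fold_right: fold axis v@16; visible region now rows[0,4) x cols[16,32) = 4x16
Op 4 fold_right: fold axis v@24; visible region now rows[0,4) x cols[24,32) = 4x8
Op 5 fold_left: fold axis v@28; visible region now rows[0,4) x cols[24,28) = 4x4
Op 6 cut(0, 3): punch at orig (0,27); cuts so far [(0, 27)]; region rows[0,4) x cols[24,28) = 4x4
Op 7 cut(3, 0): punch at orig (3,24); cuts so far [(0, 27), (3, 24)]; region rows[0,4) x cols[24,28) = 4x4
Op 8 cut(3, 2): punch at orig (3,26); cuts so far [(0, 27), (3, 24), (3, 26)]; region rows[0,4) x cols[24,28) = 4x4
Op 9 cut(2, 3): punch at orig (2,27); cuts so far [(0, 27), (2, 27), (3, 24), (3, 26)]; region rows[0,4) x cols[24,28) = 4x4
Unfold 1 (reflect across v@28): 8 holes -> [(0, 27), (0, 28), (2, 27), (2, 28), (3, 24), (3, 26), (3, 29), (3, 31)]
Unfold 2 (reflect across v@24): 16 holes -> [(0, 19), (0, 20), (0, 27), (0, 28), (2, 19), (2, 20), (2, 27), (2, 28), (3, 16), (3, 18), (3, 21), (3, 23), (3, 24), (3, 26), (3, 29), (3, 31)]
Unfold 3 (reflect across v@16): 32 holes -> [(0, 3), (0, 4), (0, 11), (0, 12), (0, 19), (0, 20), (0, 27), (0, 28), (2, 3), (2, 4), (2, 11), (2, 12), (2, 19), (2, 20), (2, 27), (2, 28), (3, 0), (3, 2), (3, 5), (3, 7), (3, 8), (3, 10), (3, 13), (3, 15), (3, 16), (3, 18), (3, 21), (3, 23), (3, 24), (3, 26), (3, 29), (3, 31)]
Unfold 4 (reflect across h@4): 64 holes -> [(0, 3), (0, 4), (0, 11), (0, 12), (0, 19), (0, 20), (0, 27), (0, 28), (2, 3), (2, 4), (2, 11), (2, 12), (2, 19), (2, 20), (2, 27), (2, 28), (3, 0), (3, 2), (3, 5), (3, 7), (3, 8), (3, 10), (3, 13), (3, 15), (3, 16), (3, 18), (3, 21), (3, 23), (3, 24), (3, 26), (3, 29), (3, 31), (4, 0), (4, 2), (4, 5), (4, 7), (4, 8), (4, 10), (4, 13), (4, 15), (4, 16), (4, 18), (4, 21), (4, 23), (4, 24), (4, 26), (4, 29), (4, 31), (5, 3), (5, 4), (5, 11), (5, 12), (5, 19), (5, 20), (5, 27), (5, 28), (7, 3), (7, 4), (7, 11), (7, 12), (7, 19), (7, 20), (7, 27), (7, 28)]
Unfold 5 (reflect across h@8): 128 holes -> [(0, 3), (0, 4), (0, 11), (0, 12), (0, 19), (0, 20), (0, 27), (0, 28), (2, 3), (2, 4), (2, 11), (2, 12), (2, 19), (2, 20), (2, 27), (2, 28), (3, 0), (3, 2), (3, 5), (3, 7), (3, 8), (3, 10), (3, 13), (3, 15), (3, 16), (3, 18), (3, 21), (3, 23), (3, 24), (3, 26), (3, 29), (3, 31), (4, 0), (4, 2), (4, 5), (4, 7), (4, 8), (4, 10), (4, 13), (4, 15), (4, 16), (4, 18), (4, 21), (4, 23), (4, 24), (4, 26), (4, 29), (4, 31), (5, 3), (5, 4), (5, 11), (5, 12), (5, 19), (5, 20), (5, 27), (5, 28), (7, 3), (7, 4), (7, 11), (7, 12), (7, 19), (7, 20), (7, 27), (7, 28), (8, 3), (8, 4), (8, 11), (8, 12), (8, 19), (8, 20), (8, 27), (8, 28), (10, 3), (10, 4), (10, 11), (10, 12), (10, 19), (10, 20), (10, 27), (10, 28), (11, 0), (11, 2), (11, 5), (11, 7), (11, 8), (11, 10), (11, 13), (11, 15), (11, 16), (11, 18), (11, 21), (11, 23), (11, 24), (11, 26), (11, 29), (11, 31), (12, 0), (12, 2), (12, 5), (12, 7), (12, 8), (12, 10), (12, 13), (12, 15), (12, 16), (12, 18), (12, 21), (12, 23), (12, 24), (12, 26), (12, 29), (12, 31), (13, 3), (13, 4), (13, 11), (13, 12), (13, 19), (13, 20), (13, 27), (13, 28), (15, 3), (15, 4), (15, 11), (15, 12), (15, 19), (15, 20), (15, 27), (15, 28)]
Holes: [(0, 3), (0, 4), (0, 11), (0, 12), (0, 19), (0, 20), (0, 27), (0, 28), (2, 3), (2, 4), (2, 11), (2, 12), (2, 19), (2, 20), (2, 27), (2, 28), (3, 0), (3, 2), (3, 5), (3, 7), (3, 8), (3, 10), (3, 13), (3, 15), (3, 16), (3, 18), (3, 21), (3, 23), (3, 24), (3, 26), (3, 29), (3, 31), (4, 0), (4, 2), (4, 5), (4, 7), (4, 8), (4, 10), (4, 13), (4, 15), (4, 16), (4, 18), (4, 21), (4, 23), (4, 24), (4, 26), (4, 29), (4, 31), (5, 3), (5, 4), (5, 11), (5, 12), (5, 19), (5, 20), (5, 27), (5, 28), (7, 3), (7, 4), (7, 11), (7, 12), (7, 19), (7, 20), (7, 27), (7, 28), (8, 3), (8, 4), (8, 11), (8, 12), (8, 19), (8, 20), (8, 27), (8, 28), (10, 3), (10, 4), (10, 11), (10, 12), (10, 19), (10, 20), (10, 27), (10, 28), (11, 0), (11, 2), (11, 5), (11, 7), (11, 8), (11, 10), (11, 13), (11, 15), (11, 16), (11, 18), (11, 21), (11, 23), (11, 24), (11, 26), (11, 29), (11, 31), (12, 0), (12, 2), (12, 5), (12, 7), (12, 8), (12, 10), (12, 13), (12, 15), (12, 16), (12, 18), (12, 21), (12, 23), (12, 24), (12, 26), (12, 29), (12, 31), (13, 3), (13, 4), (13, 11), (13, 12), (13, 19), (13, 20), (13, 27), (13, 28), (15, 3), (15, 4), (15, 11), (15, 12), (15, 19), (15, 20), (15, 27), (15, 28)]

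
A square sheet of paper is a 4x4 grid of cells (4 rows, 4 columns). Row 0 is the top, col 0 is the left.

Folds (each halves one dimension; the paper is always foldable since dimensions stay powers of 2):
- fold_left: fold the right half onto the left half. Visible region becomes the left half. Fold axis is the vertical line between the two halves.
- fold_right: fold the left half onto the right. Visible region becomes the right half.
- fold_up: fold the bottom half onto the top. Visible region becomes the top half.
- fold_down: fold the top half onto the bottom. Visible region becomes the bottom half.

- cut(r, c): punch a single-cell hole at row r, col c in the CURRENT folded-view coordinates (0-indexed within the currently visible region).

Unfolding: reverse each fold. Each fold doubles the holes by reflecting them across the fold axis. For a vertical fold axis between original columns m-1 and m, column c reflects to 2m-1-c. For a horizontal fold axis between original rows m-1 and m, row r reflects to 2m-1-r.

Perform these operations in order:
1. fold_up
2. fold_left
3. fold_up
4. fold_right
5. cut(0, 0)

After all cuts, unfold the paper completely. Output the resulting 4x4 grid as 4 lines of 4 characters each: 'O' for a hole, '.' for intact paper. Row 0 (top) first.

Op 1 fold_up: fold axis h@2; visible region now rows[0,2) x cols[0,4) = 2x4
Op 2 fold_left: fold axis v@2; visible region now rows[0,2) x cols[0,2) = 2x2
Op 3 fold_up: fold axis h@1; visible region now rows[0,1) x cols[0,2) = 1x2
Op 4 fold_right: fold axis v@1; visible region now rows[0,1) x cols[1,2) = 1x1
Op 5 cut(0, 0): punch at orig (0,1); cuts so far [(0, 1)]; region rows[0,1) x cols[1,2) = 1x1
Unfold 1 (reflect across v@1): 2 holes -> [(0, 0), (0, 1)]
Unfold 2 (reflect across h@1): 4 holes -> [(0, 0), (0, 1), (1, 0), (1, 1)]
Unfold 3 (reflect across v@2): 8 holes -> [(0, 0), (0, 1), (0, 2), (0, 3), (1, 0), (1, 1), (1, 2), (1, 3)]
Unfold 4 (reflect across h@2): 16 holes -> [(0, 0), (0, 1), (0, 2), (0, 3), (1, 0), (1, 1), (1, 2), (1, 3), (2, 0), (2, 1), (2, 2), (2, 3), (3, 0), (3, 1), (3, 2), (3, 3)]

Answer: OOOO
OOOO
OOOO
OOOO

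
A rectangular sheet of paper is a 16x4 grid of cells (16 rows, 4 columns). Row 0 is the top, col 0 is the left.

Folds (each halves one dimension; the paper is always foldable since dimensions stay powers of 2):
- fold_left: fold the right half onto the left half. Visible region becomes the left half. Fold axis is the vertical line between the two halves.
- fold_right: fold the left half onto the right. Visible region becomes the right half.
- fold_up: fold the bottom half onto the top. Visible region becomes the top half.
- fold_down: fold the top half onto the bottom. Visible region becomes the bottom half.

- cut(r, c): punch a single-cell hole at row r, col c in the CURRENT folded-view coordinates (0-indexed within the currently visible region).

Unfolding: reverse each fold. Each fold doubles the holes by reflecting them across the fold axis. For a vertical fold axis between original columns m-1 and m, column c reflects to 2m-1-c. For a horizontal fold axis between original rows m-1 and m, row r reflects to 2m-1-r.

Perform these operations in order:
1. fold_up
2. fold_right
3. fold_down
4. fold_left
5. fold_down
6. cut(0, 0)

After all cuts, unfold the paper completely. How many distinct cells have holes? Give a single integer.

Op 1 fold_up: fold axis h@8; visible region now rows[0,8) x cols[0,4) = 8x4
Op 2 fold_right: fold axis v@2; visible region now rows[0,8) x cols[2,4) = 8x2
Op 3 fold_down: fold axis h@4; visible region now rows[4,8) x cols[2,4) = 4x2
Op 4 fold_left: fold axis v@3; visible region now rows[4,8) x cols[2,3) = 4x1
Op 5 fold_down: fold axis h@6; visible region now rows[6,8) x cols[2,3) = 2x1
Op 6 cut(0, 0): punch at orig (6,2); cuts so far [(6, 2)]; region rows[6,8) x cols[2,3) = 2x1
Unfold 1 (reflect across h@6): 2 holes -> [(5, 2), (6, 2)]
Unfold 2 (reflect across v@3): 4 holes -> [(5, 2), (5, 3), (6, 2), (6, 3)]
Unfold 3 (reflect across h@4): 8 holes -> [(1, 2), (1, 3), (2, 2), (2, 3), (5, 2), (5, 3), (6, 2), (6, 3)]
Unfold 4 (reflect across v@2): 16 holes -> [(1, 0), (1, 1), (1, 2), (1, 3), (2, 0), (2, 1), (2, 2), (2, 3), (5, 0), (5, 1), (5, 2), (5, 3), (6, 0), (6, 1), (6, 2), (6, 3)]
Unfold 5 (reflect across h@8): 32 holes -> [(1, 0), (1, 1), (1, 2), (1, 3), (2, 0), (2, 1), (2, 2), (2, 3), (5, 0), (5, 1), (5, 2), (5, 3), (6, 0), (6, 1), (6, 2), (6, 3), (9, 0), (9, 1), (9, 2), (9, 3), (10, 0), (10, 1), (10, 2), (10, 3), (13, 0), (13, 1), (13, 2), (13, 3), (14, 0), (14, 1), (14, 2), (14, 3)]

Answer: 32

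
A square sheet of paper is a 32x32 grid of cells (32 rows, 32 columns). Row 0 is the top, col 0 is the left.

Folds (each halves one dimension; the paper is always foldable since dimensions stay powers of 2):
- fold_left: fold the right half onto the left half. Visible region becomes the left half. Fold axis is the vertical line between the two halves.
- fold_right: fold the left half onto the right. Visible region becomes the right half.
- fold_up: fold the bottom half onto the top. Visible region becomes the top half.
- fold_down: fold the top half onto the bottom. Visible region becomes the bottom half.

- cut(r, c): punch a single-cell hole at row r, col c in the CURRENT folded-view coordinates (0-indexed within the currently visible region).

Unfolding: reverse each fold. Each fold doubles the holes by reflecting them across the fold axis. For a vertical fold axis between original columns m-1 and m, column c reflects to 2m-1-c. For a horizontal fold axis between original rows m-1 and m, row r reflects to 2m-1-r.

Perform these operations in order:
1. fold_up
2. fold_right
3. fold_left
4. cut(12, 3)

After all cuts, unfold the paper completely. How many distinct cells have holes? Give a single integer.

Answer: 8

Derivation:
Op 1 fold_up: fold axis h@16; visible region now rows[0,16) x cols[0,32) = 16x32
Op 2 fold_right: fold axis v@16; visible region now rows[0,16) x cols[16,32) = 16x16
Op 3 fold_left: fold axis v@24; visible region now rows[0,16) x cols[16,24) = 16x8
Op 4 cut(12, 3): punch at orig (12,19); cuts so far [(12, 19)]; region rows[0,16) x cols[16,24) = 16x8
Unfold 1 (reflect across v@24): 2 holes -> [(12, 19), (12, 28)]
Unfold 2 (reflect across v@16): 4 holes -> [(12, 3), (12, 12), (12, 19), (12, 28)]
Unfold 3 (reflect across h@16): 8 holes -> [(12, 3), (12, 12), (12, 19), (12, 28), (19, 3), (19, 12), (19, 19), (19, 28)]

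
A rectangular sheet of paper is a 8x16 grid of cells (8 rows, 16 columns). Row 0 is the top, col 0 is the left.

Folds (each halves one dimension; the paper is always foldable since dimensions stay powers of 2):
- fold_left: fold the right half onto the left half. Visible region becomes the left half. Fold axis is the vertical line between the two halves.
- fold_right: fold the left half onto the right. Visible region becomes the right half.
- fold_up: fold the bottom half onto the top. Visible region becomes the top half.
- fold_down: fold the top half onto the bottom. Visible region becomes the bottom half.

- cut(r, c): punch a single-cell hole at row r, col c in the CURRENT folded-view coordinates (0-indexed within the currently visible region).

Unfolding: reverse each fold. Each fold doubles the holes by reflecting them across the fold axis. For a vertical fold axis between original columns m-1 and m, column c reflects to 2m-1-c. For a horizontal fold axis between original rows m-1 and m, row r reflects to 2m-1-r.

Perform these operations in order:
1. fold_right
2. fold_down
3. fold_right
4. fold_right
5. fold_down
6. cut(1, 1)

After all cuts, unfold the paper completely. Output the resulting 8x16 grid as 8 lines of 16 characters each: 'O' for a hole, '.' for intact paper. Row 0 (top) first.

Op 1 fold_right: fold axis v@8; visible region now rows[0,8) x cols[8,16) = 8x8
Op 2 fold_down: fold axis h@4; visible region now rows[4,8) x cols[8,16) = 4x8
Op 3 fold_right: fold axis v@12; visible region now rows[4,8) x cols[12,16) = 4x4
Op 4 fold_right: fold axis v@14; visible region now rows[4,8) x cols[14,16) = 4x2
Op 5 fold_down: fold axis h@6; visible region now rows[6,8) x cols[14,16) = 2x2
Op 6 cut(1, 1): punch at orig (7,15); cuts so far [(7, 15)]; region rows[6,8) x cols[14,16) = 2x2
Unfold 1 (reflect across h@6): 2 holes -> [(4, 15), (7, 15)]
Unfold 2 (reflect across v@14): 4 holes -> [(4, 12), (4, 15), (7, 12), (7, 15)]
Unfold 3 (reflect across v@12): 8 holes -> [(4, 8), (4, 11), (4, 12), (4, 15), (7, 8), (7, 11), (7, 12), (7, 15)]
Unfold 4 (reflect across h@4): 16 holes -> [(0, 8), (0, 11), (0, 12), (0, 15), (3, 8), (3, 11), (3, 12), (3, 15), (4, 8), (4, 11), (4, 12), (4, 15), (7, 8), (7, 11), (7, 12), (7, 15)]
Unfold 5 (reflect across v@8): 32 holes -> [(0, 0), (0, 3), (0, 4), (0, 7), (0, 8), (0, 11), (0, 12), (0, 15), (3, 0), (3, 3), (3, 4), (3, 7), (3, 8), (3, 11), (3, 12), (3, 15), (4, 0), (4, 3), (4, 4), (4, 7), (4, 8), (4, 11), (4, 12), (4, 15), (7, 0), (7, 3), (7, 4), (7, 7), (7, 8), (7, 11), (7, 12), (7, 15)]

Answer: O..OO..OO..OO..O
................
................
O..OO..OO..OO..O
O..OO..OO..OO..O
................
................
O..OO..OO..OO..O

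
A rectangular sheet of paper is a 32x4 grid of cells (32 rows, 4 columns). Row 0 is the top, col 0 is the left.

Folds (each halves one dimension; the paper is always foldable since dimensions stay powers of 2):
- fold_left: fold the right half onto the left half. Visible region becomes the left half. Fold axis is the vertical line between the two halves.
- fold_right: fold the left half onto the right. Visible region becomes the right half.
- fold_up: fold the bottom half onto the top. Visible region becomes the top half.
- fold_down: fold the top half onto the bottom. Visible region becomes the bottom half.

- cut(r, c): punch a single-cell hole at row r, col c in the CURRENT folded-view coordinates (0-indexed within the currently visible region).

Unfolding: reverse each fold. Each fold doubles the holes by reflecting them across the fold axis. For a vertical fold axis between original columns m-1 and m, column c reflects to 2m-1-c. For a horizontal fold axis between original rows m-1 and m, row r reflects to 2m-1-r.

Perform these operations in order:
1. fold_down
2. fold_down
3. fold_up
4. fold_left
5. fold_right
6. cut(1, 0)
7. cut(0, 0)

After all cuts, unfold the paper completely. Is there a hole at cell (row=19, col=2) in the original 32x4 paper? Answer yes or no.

Op 1 fold_down: fold axis h@16; visible region now rows[16,32) x cols[0,4) = 16x4
Op 2 fold_down: fold axis h@24; visible region now rows[24,32) x cols[0,4) = 8x4
Op 3 fold_up: fold axis h@28; visible region now rows[24,28) x cols[0,4) = 4x4
Op 4 fold_left: fold axis v@2; visible region now rows[24,28) x cols[0,2) = 4x2
Op 5 fold_right: fold axis v@1; visible region now rows[24,28) x cols[1,2) = 4x1
Op 6 cut(1, 0): punch at orig (25,1); cuts so far [(25, 1)]; region rows[24,28) x cols[1,2) = 4x1
Op 7 cut(0, 0): punch at orig (24,1); cuts so far [(24, 1), (25, 1)]; region rows[24,28) x cols[1,2) = 4x1
Unfold 1 (reflect across v@1): 4 holes -> [(24, 0), (24, 1), (25, 0), (25, 1)]
Unfold 2 (reflect across v@2): 8 holes -> [(24, 0), (24, 1), (24, 2), (24, 3), (25, 0), (25, 1), (25, 2), (25, 3)]
Unfold 3 (reflect across h@28): 16 holes -> [(24, 0), (24, 1), (24, 2), (24, 3), (25, 0), (25, 1), (25, 2), (25, 3), (30, 0), (30, 1), (30, 2), (30, 3), (31, 0), (31, 1), (31, 2), (31, 3)]
Unfold 4 (reflect across h@24): 32 holes -> [(16, 0), (16, 1), (16, 2), (16, 3), (17, 0), (17, 1), (17, 2), (17, 3), (22, 0), (22, 1), (22, 2), (22, 3), (23, 0), (23, 1), (23, 2), (23, 3), (24, 0), (24, 1), (24, 2), (24, 3), (25, 0), (25, 1), (25, 2), (25, 3), (30, 0), (30, 1), (30, 2), (30, 3), (31, 0), (31, 1), (31, 2), (31, 3)]
Unfold 5 (reflect across h@16): 64 holes -> [(0, 0), (0, 1), (0, 2), (0, 3), (1, 0), (1, 1), (1, 2), (1, 3), (6, 0), (6, 1), (6, 2), (6, 3), (7, 0), (7, 1), (7, 2), (7, 3), (8, 0), (8, 1), (8, 2), (8, 3), (9, 0), (9, 1), (9, 2), (9, 3), (14, 0), (14, 1), (14, 2), (14, 3), (15, 0), (15, 1), (15, 2), (15, 3), (16, 0), (16, 1), (16, 2), (16, 3), (17, 0), (17, 1), (17, 2), (17, 3), (22, 0), (22, 1), (22, 2), (22, 3), (23, 0), (23, 1), (23, 2), (23, 3), (24, 0), (24, 1), (24, 2), (24, 3), (25, 0), (25, 1), (25, 2), (25, 3), (30, 0), (30, 1), (30, 2), (30, 3), (31, 0), (31, 1), (31, 2), (31, 3)]
Holes: [(0, 0), (0, 1), (0, 2), (0, 3), (1, 0), (1, 1), (1, 2), (1, 3), (6, 0), (6, 1), (6, 2), (6, 3), (7, 0), (7, 1), (7, 2), (7, 3), (8, 0), (8, 1), (8, 2), (8, 3), (9, 0), (9, 1), (9, 2), (9, 3), (14, 0), (14, 1), (14, 2), (14, 3), (15, 0), (15, 1), (15, 2), (15, 3), (16, 0), (16, 1), (16, 2), (16, 3), (17, 0), (17, 1), (17, 2), (17, 3), (22, 0), (22, 1), (22, 2), (22, 3), (23, 0), (23, 1), (23, 2), (23, 3), (24, 0), (24, 1), (24, 2), (24, 3), (25, 0), (25, 1), (25, 2), (25, 3), (30, 0), (30, 1), (30, 2), (30, 3), (31, 0), (31, 1), (31, 2), (31, 3)]

Answer: no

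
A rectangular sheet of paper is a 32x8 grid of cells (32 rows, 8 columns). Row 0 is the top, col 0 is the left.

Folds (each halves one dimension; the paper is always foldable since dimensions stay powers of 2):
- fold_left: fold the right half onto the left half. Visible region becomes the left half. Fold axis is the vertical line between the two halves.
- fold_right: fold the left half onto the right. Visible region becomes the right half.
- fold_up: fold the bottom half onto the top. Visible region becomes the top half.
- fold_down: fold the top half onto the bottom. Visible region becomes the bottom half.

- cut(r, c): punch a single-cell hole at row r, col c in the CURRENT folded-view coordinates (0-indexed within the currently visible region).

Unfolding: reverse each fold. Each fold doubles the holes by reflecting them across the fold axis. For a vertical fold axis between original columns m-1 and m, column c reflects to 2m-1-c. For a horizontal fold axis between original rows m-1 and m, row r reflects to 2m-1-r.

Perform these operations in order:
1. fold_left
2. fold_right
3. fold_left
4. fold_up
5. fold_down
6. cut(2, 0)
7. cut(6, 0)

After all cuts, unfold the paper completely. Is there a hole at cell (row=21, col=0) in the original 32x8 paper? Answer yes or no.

Answer: yes

Derivation:
Op 1 fold_left: fold axis v@4; visible region now rows[0,32) x cols[0,4) = 32x4
Op 2 fold_right: fold axis v@2; visible region now rows[0,32) x cols[2,4) = 32x2
Op 3 fold_left: fold axis v@3; visible region now rows[0,32) x cols[2,3) = 32x1
Op 4 fold_up: fold axis h@16; visible region now rows[0,16) x cols[2,3) = 16x1
Op 5 fold_down: fold axis h@8; visible region now rows[8,16) x cols[2,3) = 8x1
Op 6 cut(2, 0): punch at orig (10,2); cuts so far [(10, 2)]; region rows[8,16) x cols[2,3) = 8x1
Op 7 cut(6, 0): punch at orig (14,2); cuts so far [(10, 2), (14, 2)]; region rows[8,16) x cols[2,3) = 8x1
Unfold 1 (reflect across h@8): 4 holes -> [(1, 2), (5, 2), (10, 2), (14, 2)]
Unfold 2 (reflect across h@16): 8 holes -> [(1, 2), (5, 2), (10, 2), (14, 2), (17, 2), (21, 2), (26, 2), (30, 2)]
Unfold 3 (reflect across v@3): 16 holes -> [(1, 2), (1, 3), (5, 2), (5, 3), (10, 2), (10, 3), (14, 2), (14, 3), (17, 2), (17, 3), (21, 2), (21, 3), (26, 2), (26, 3), (30, 2), (30, 3)]
Unfold 4 (reflect across v@2): 32 holes -> [(1, 0), (1, 1), (1, 2), (1, 3), (5, 0), (5, 1), (5, 2), (5, 3), (10, 0), (10, 1), (10, 2), (10, 3), (14, 0), (14, 1), (14, 2), (14, 3), (17, 0), (17, 1), (17, 2), (17, 3), (21, 0), (21, 1), (21, 2), (21, 3), (26, 0), (26, 1), (26, 2), (26, 3), (30, 0), (30, 1), (30, 2), (30, 3)]
Unfold 5 (reflect across v@4): 64 holes -> [(1, 0), (1, 1), (1, 2), (1, 3), (1, 4), (1, 5), (1, 6), (1, 7), (5, 0), (5, 1), (5, 2), (5, 3), (5, 4), (5, 5), (5, 6), (5, 7), (10, 0), (10, 1), (10, 2), (10, 3), (10, 4), (10, 5), (10, 6), (10, 7), (14, 0), (14, 1), (14, 2), (14, 3), (14, 4), (14, 5), (14, 6), (14, 7), (17, 0), (17, 1), (17, 2), (17, 3), (17, 4), (17, 5), (17, 6), (17, 7), (21, 0), (21, 1), (21, 2), (21, 3), (21, 4), (21, 5), (21, 6), (21, 7), (26, 0), (26, 1), (26, 2), (26, 3), (26, 4), (26, 5), (26, 6), (26, 7), (30, 0), (30, 1), (30, 2), (30, 3), (30, 4), (30, 5), (30, 6), (30, 7)]
Holes: [(1, 0), (1, 1), (1, 2), (1, 3), (1, 4), (1, 5), (1, 6), (1, 7), (5, 0), (5, 1), (5, 2), (5, 3), (5, 4), (5, 5), (5, 6), (5, 7), (10, 0), (10, 1), (10, 2), (10, 3), (10, 4), (10, 5), (10, 6), (10, 7), (14, 0), (14, 1), (14, 2), (14, 3), (14, 4), (14, 5), (14, 6), (14, 7), (17, 0), (17, 1), (17, 2), (17, 3), (17, 4), (17, 5), (17, 6), (17, 7), (21, 0), (21, 1), (21, 2), (21, 3), (21, 4), (21, 5), (21, 6), (21, 7), (26, 0), (26, 1), (26, 2), (26, 3), (26, 4), (26, 5), (26, 6), (26, 7), (30, 0), (30, 1), (30, 2), (30, 3), (30, 4), (30, 5), (30, 6), (30, 7)]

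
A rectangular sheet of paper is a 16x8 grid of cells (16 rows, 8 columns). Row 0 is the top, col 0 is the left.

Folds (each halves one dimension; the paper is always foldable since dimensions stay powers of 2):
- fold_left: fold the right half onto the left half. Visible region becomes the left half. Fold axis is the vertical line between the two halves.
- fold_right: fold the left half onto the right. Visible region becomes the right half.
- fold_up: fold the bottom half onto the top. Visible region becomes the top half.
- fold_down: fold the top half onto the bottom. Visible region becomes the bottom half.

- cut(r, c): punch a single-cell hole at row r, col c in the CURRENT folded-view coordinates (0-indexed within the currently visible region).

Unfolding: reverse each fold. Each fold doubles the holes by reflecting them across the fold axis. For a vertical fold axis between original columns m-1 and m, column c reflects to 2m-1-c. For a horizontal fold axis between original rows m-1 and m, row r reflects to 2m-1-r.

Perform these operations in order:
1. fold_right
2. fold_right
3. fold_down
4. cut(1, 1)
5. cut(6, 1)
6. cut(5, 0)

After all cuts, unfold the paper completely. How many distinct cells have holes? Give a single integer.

Answer: 24

Derivation:
Op 1 fold_right: fold axis v@4; visible region now rows[0,16) x cols[4,8) = 16x4
Op 2 fold_right: fold axis v@6; visible region now rows[0,16) x cols[6,8) = 16x2
Op 3 fold_down: fold axis h@8; visible region now rows[8,16) x cols[6,8) = 8x2
Op 4 cut(1, 1): punch at orig (9,7); cuts so far [(9, 7)]; region rows[8,16) x cols[6,8) = 8x2
Op 5 cut(6, 1): punch at orig (14,7); cuts so far [(9, 7), (14, 7)]; region rows[8,16) x cols[6,8) = 8x2
Op 6 cut(5, 0): punch at orig (13,6); cuts so far [(9, 7), (13, 6), (14, 7)]; region rows[8,16) x cols[6,8) = 8x2
Unfold 1 (reflect across h@8): 6 holes -> [(1, 7), (2, 6), (6, 7), (9, 7), (13, 6), (14, 7)]
Unfold 2 (reflect across v@6): 12 holes -> [(1, 4), (1, 7), (2, 5), (2, 6), (6, 4), (6, 7), (9, 4), (9, 7), (13, 5), (13, 6), (14, 4), (14, 7)]
Unfold 3 (reflect across v@4): 24 holes -> [(1, 0), (1, 3), (1, 4), (1, 7), (2, 1), (2, 2), (2, 5), (2, 6), (6, 0), (6, 3), (6, 4), (6, 7), (9, 0), (9, 3), (9, 4), (9, 7), (13, 1), (13, 2), (13, 5), (13, 6), (14, 0), (14, 3), (14, 4), (14, 7)]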